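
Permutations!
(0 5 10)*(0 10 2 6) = (10)(0 5 2 6) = [5, 1, 6, 3, 4, 2, 0, 7, 8, 9, 10]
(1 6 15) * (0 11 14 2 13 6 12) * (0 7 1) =(0 11 14 2 13 6 15)(1 12 7) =[11, 12, 13, 3, 4, 5, 15, 1, 8, 9, 10, 14, 7, 6, 2, 0]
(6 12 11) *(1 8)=[0, 8, 2, 3, 4, 5, 12, 7, 1, 9, 10, 6, 11]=(1 8)(6 12 11)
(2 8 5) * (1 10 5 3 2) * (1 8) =(1 10 5 8 3 2) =[0, 10, 1, 2, 4, 8, 6, 7, 3, 9, 5]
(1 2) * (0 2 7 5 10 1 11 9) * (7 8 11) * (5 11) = [2, 8, 7, 3, 4, 10, 6, 11, 5, 0, 1, 9] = (0 2 7 11 9)(1 8 5 10)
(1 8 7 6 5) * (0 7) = [7, 8, 2, 3, 4, 1, 5, 6, 0] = (0 7 6 5 1 8)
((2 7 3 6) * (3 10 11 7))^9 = ((2 3 6)(7 10 11))^9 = (11)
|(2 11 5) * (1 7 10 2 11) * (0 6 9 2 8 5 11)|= 9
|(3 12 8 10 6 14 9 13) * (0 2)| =8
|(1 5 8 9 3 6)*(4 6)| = |(1 5 8 9 3 4 6)| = 7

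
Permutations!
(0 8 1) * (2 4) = [8, 0, 4, 3, 2, 5, 6, 7, 1] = (0 8 1)(2 4)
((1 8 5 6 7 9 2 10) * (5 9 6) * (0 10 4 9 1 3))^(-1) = (0 3 10)(1 8)(2 9 4)(6 7)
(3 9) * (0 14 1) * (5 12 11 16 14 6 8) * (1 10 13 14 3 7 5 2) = [6, 0, 1, 9, 4, 12, 8, 5, 2, 7, 13, 16, 11, 14, 10, 15, 3] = (0 6 8 2 1)(3 9 7 5 12 11 16)(10 13 14)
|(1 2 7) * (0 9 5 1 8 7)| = |(0 9 5 1 2)(7 8)| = 10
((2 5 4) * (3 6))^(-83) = (2 5 4)(3 6)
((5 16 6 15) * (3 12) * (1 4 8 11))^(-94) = (1 8)(4 11)(5 6)(15 16)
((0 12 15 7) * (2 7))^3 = (0 2 12 7 15)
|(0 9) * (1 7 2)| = |(0 9)(1 7 2)| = 6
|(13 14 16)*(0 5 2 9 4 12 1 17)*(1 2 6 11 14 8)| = 20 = |(0 5 6 11 14 16 13 8 1 17)(2 9 4 12)|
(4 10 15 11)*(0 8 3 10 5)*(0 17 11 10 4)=(0 8 3 4 5 17 11)(10 15)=[8, 1, 2, 4, 5, 17, 6, 7, 3, 9, 15, 0, 12, 13, 14, 10, 16, 11]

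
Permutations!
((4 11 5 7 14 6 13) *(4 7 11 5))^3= ((4 5 11)(6 13 7 14))^3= (6 14 7 13)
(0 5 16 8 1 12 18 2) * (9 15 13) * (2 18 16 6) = (18)(0 5 6 2)(1 12 16 8)(9 15 13) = [5, 12, 0, 3, 4, 6, 2, 7, 1, 15, 10, 11, 16, 9, 14, 13, 8, 17, 18]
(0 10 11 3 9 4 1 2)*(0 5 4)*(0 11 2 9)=(0 10 2 5 4 1 9 11 3)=[10, 9, 5, 0, 1, 4, 6, 7, 8, 11, 2, 3]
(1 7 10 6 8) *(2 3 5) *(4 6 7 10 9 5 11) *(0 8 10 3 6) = (0 8 1 3 11 4)(2 6 10 7 9 5) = [8, 3, 6, 11, 0, 2, 10, 9, 1, 5, 7, 4]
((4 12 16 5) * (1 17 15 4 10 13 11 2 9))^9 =(1 11 5 4)(2 10 12 17)(9 13 16 15)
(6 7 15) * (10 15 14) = (6 7 14 10 15) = [0, 1, 2, 3, 4, 5, 7, 14, 8, 9, 15, 11, 12, 13, 10, 6]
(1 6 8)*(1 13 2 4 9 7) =[0, 6, 4, 3, 9, 5, 8, 1, 13, 7, 10, 11, 12, 2] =(1 6 8 13 2 4 9 7)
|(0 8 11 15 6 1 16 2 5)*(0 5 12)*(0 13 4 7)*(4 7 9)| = 22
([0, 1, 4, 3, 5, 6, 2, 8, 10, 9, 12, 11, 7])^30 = (2 5)(4 6)(7 10)(8 12)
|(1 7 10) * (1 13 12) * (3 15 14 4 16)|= 5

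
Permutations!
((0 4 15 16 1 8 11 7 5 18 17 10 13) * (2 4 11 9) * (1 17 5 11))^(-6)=(18)(0 4 13 2 10 9 17 8 16 1 15)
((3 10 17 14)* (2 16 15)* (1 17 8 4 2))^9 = ((1 17 14 3 10 8 4 2 16 15))^9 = (1 15 16 2 4 8 10 3 14 17)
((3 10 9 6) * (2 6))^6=(2 6 3 10 9)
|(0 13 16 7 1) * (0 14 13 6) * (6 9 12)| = 20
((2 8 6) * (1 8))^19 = (1 2 6 8)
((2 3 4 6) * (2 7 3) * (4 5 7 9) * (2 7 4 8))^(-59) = (2 6 3 8 4 7 9 5)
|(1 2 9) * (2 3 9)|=3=|(1 3 9)|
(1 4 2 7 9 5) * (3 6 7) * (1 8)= (1 4 2 3 6 7 9 5 8)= [0, 4, 3, 6, 2, 8, 7, 9, 1, 5]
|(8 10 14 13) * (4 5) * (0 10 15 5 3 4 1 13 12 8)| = 18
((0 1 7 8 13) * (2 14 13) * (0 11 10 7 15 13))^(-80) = (15)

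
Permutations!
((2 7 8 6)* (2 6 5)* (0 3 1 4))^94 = (0 1)(2 8)(3 4)(5 7)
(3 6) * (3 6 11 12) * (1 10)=(1 10)(3 11 12)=[0, 10, 2, 11, 4, 5, 6, 7, 8, 9, 1, 12, 3]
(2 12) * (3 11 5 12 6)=(2 6 3 11 5 12)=[0, 1, 6, 11, 4, 12, 3, 7, 8, 9, 10, 5, 2]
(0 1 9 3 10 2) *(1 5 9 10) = (0 5 9 3 1 10 2) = [5, 10, 0, 1, 4, 9, 6, 7, 8, 3, 2]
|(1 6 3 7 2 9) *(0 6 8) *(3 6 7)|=6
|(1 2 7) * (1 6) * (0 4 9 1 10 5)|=9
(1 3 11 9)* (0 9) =(0 9 1 3 11) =[9, 3, 2, 11, 4, 5, 6, 7, 8, 1, 10, 0]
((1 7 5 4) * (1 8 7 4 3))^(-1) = ((1 4 8 7 5 3))^(-1) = (1 3 5 7 8 4)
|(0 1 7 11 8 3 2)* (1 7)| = |(0 7 11 8 3 2)| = 6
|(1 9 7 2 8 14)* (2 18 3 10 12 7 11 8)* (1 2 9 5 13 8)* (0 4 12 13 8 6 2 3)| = 55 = |(0 4 12 7 18)(1 5 8 14 3 10 13 6 2 9 11)|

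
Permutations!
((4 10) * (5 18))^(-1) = (4 10)(5 18)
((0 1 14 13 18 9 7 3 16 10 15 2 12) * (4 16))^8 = (0 4 14 10 18 2 7)(1 16 13 15 9 12 3)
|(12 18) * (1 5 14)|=|(1 5 14)(12 18)|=6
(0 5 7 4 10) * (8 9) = (0 5 7 4 10)(8 9) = [5, 1, 2, 3, 10, 7, 6, 4, 9, 8, 0]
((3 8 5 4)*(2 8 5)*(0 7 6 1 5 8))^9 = ((0 7 6 1 5 4 3 8 2))^9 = (8)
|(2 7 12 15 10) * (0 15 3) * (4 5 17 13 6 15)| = 12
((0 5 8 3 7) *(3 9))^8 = (0 8 3)(5 9 7)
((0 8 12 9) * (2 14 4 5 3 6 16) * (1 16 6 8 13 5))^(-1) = (0 9 12 8 3 5 13)(1 4 14 2 16)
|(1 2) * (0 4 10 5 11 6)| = |(0 4 10 5 11 6)(1 2)| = 6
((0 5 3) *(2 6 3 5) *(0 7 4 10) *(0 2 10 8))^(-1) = ((0 10 2 6 3 7 4 8))^(-1) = (0 8 4 7 3 6 2 10)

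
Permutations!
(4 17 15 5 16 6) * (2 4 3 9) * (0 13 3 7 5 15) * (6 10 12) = (0 13 3 9 2 4 17)(5 16 10 12 6 7) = [13, 1, 4, 9, 17, 16, 7, 5, 8, 2, 12, 11, 6, 3, 14, 15, 10, 0]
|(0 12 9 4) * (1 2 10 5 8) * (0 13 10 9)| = |(0 12)(1 2 9 4 13 10 5 8)| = 8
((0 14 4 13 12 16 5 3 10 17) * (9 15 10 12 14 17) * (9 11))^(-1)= ((0 17)(3 12 16 5)(4 13 14)(9 15 10 11))^(-1)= (0 17)(3 5 16 12)(4 14 13)(9 11 10 15)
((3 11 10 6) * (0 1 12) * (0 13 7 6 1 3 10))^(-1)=(0 11 3)(1 10 6 7 13 12)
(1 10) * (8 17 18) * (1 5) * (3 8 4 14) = (1 10 5)(3 8 17 18 4 14) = [0, 10, 2, 8, 14, 1, 6, 7, 17, 9, 5, 11, 12, 13, 3, 15, 16, 18, 4]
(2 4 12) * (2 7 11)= (2 4 12 7 11)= [0, 1, 4, 3, 12, 5, 6, 11, 8, 9, 10, 2, 7]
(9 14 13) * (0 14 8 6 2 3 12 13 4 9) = (0 14 4 9 8 6 2 3 12 13) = [14, 1, 3, 12, 9, 5, 2, 7, 6, 8, 10, 11, 13, 0, 4]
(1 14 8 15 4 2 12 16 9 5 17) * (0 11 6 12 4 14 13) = (0 11 6 12 16 9 5 17 1 13)(2 4)(8 15 14) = [11, 13, 4, 3, 2, 17, 12, 7, 15, 5, 10, 6, 16, 0, 8, 14, 9, 1]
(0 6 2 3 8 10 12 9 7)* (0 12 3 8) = [6, 1, 8, 0, 4, 5, 2, 12, 10, 7, 3, 11, 9] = (0 6 2 8 10 3)(7 12 9)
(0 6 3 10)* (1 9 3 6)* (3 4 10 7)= (0 1 9 4 10)(3 7)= [1, 9, 2, 7, 10, 5, 6, 3, 8, 4, 0]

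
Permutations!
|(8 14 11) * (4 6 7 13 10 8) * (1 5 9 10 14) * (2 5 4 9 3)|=30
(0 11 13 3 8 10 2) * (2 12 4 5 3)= (0 11 13 2)(3 8 10 12 4 5)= [11, 1, 0, 8, 5, 3, 6, 7, 10, 9, 12, 13, 4, 2]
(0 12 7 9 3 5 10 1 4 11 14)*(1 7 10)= (0 12 10 7 9 3 5 1 4 11 14)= [12, 4, 2, 5, 11, 1, 6, 9, 8, 3, 7, 14, 10, 13, 0]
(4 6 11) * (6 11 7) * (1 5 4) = [0, 5, 2, 3, 11, 4, 7, 6, 8, 9, 10, 1] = (1 5 4 11)(6 7)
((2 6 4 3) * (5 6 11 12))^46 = ((2 11 12 5 6 4 3))^46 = (2 6 11 4 12 3 5)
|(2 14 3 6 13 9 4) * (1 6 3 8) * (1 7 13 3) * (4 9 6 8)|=6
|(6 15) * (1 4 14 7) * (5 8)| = |(1 4 14 7)(5 8)(6 15)| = 4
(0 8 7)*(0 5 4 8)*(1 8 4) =(1 8 7 5) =[0, 8, 2, 3, 4, 1, 6, 5, 7]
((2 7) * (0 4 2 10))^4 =(0 10 7 2 4)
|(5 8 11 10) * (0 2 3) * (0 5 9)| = |(0 2 3 5 8 11 10 9)| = 8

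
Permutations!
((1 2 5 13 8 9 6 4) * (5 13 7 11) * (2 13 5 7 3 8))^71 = (1 4 6 9 8 3 5 2 13)(7 11)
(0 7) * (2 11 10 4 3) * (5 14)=[7, 1, 11, 2, 3, 14, 6, 0, 8, 9, 4, 10, 12, 13, 5]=(0 7)(2 11 10 4 3)(5 14)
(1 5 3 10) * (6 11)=(1 5 3 10)(6 11)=[0, 5, 2, 10, 4, 3, 11, 7, 8, 9, 1, 6]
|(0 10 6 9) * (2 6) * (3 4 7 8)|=|(0 10 2 6 9)(3 4 7 8)|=20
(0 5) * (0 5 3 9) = (0 3 9) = [3, 1, 2, 9, 4, 5, 6, 7, 8, 0]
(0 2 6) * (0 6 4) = (6)(0 2 4) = [2, 1, 4, 3, 0, 5, 6]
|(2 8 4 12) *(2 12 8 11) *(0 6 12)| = |(0 6 12)(2 11)(4 8)| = 6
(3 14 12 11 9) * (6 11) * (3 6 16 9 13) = (3 14 12 16 9 6 11 13) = [0, 1, 2, 14, 4, 5, 11, 7, 8, 6, 10, 13, 16, 3, 12, 15, 9]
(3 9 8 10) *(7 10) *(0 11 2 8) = (0 11 2 8 7 10 3 9) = [11, 1, 8, 9, 4, 5, 6, 10, 7, 0, 3, 2]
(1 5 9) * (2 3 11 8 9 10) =[0, 5, 3, 11, 4, 10, 6, 7, 9, 1, 2, 8] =(1 5 10 2 3 11 8 9)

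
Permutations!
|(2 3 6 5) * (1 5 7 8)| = 7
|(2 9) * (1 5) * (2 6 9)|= 2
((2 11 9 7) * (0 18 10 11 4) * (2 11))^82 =((0 18 10 2 4)(7 11 9))^82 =(0 10 4 18 2)(7 11 9)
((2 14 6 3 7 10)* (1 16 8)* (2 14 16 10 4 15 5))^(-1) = (1 8 16 2 5 15 4 7 3 6 14 10)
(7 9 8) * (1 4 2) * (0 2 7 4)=(0 2 1)(4 7 9 8)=[2, 0, 1, 3, 7, 5, 6, 9, 4, 8]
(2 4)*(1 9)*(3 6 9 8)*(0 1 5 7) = [1, 8, 4, 6, 2, 7, 9, 0, 3, 5] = (0 1 8 3 6 9 5 7)(2 4)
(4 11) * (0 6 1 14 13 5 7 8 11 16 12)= [6, 14, 2, 3, 16, 7, 1, 8, 11, 9, 10, 4, 0, 5, 13, 15, 12]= (0 6 1 14 13 5 7 8 11 4 16 12)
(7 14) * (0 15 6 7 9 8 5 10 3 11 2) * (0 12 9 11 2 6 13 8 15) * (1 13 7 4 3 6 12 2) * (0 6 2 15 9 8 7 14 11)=(0 6 4 3 1 13 7 11 12 8 5 10 2 15 14)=[6, 13, 15, 1, 3, 10, 4, 11, 5, 9, 2, 12, 8, 7, 0, 14]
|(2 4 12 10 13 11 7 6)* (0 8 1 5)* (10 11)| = 12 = |(0 8 1 5)(2 4 12 11 7 6)(10 13)|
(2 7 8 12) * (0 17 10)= (0 17 10)(2 7 8 12)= [17, 1, 7, 3, 4, 5, 6, 8, 12, 9, 0, 11, 2, 13, 14, 15, 16, 10]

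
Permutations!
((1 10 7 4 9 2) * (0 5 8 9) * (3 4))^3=(0 9 10 4 8 1 3 5 2 7)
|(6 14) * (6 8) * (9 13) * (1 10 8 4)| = 6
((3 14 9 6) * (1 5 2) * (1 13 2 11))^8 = ((1 5 11)(2 13)(3 14 9 6))^8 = (14)(1 11 5)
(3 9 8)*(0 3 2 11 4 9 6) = (0 3 6)(2 11 4 9 8) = [3, 1, 11, 6, 9, 5, 0, 7, 2, 8, 10, 4]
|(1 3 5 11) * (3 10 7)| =|(1 10 7 3 5 11)| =6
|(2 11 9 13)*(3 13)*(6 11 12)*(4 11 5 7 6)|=21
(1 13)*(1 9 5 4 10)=[0, 13, 2, 3, 10, 4, 6, 7, 8, 5, 1, 11, 12, 9]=(1 13 9 5 4 10)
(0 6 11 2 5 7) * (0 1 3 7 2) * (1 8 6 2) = (0 2 5 1 3 7 8 6 11) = [2, 3, 5, 7, 4, 1, 11, 8, 6, 9, 10, 0]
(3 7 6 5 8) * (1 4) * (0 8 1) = (0 8 3 7 6 5 1 4) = [8, 4, 2, 7, 0, 1, 5, 6, 3]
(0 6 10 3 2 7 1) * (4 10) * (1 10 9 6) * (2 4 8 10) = (0 1)(2 7)(3 4 9 6 8 10) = [1, 0, 7, 4, 9, 5, 8, 2, 10, 6, 3]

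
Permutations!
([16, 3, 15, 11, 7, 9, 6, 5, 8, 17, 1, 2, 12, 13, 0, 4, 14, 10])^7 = (0 16 14)(1 5 2 10 7 11 17 4 3 9 15)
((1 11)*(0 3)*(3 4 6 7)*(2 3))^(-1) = ((0 4 6 7 2 3)(1 11))^(-1) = (0 3 2 7 6 4)(1 11)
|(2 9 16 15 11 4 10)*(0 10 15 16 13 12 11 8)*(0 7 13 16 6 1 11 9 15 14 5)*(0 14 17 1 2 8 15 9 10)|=20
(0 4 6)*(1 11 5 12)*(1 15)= (0 4 6)(1 11 5 12 15)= [4, 11, 2, 3, 6, 12, 0, 7, 8, 9, 10, 5, 15, 13, 14, 1]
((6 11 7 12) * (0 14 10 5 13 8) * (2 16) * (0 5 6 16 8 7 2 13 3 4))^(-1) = ((0 14 10 6 11 2 8 5 3 4)(7 12 16 13))^(-1) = (0 4 3 5 8 2 11 6 10 14)(7 13 16 12)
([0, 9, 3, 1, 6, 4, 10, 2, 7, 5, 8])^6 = [0, 8, 6, 10, 3, 2, 1, 4, 5, 7, 9]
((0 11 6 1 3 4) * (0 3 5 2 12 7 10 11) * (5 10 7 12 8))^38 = ((12)(1 10 11 6)(2 8 5)(3 4))^38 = (12)(1 11)(2 5 8)(6 10)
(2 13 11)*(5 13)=(2 5 13 11)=[0, 1, 5, 3, 4, 13, 6, 7, 8, 9, 10, 2, 12, 11]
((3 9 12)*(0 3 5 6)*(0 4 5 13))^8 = (0 12 3 13 9)(4 6 5)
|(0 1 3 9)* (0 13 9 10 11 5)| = 6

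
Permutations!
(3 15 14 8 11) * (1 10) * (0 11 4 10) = (0 11 3 15 14 8 4 10 1) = [11, 0, 2, 15, 10, 5, 6, 7, 4, 9, 1, 3, 12, 13, 8, 14]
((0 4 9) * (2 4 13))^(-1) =(0 9 4 2 13)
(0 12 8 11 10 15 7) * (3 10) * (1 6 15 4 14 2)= (0 12 8 11 3 10 4 14 2 1 6 15 7)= [12, 6, 1, 10, 14, 5, 15, 0, 11, 9, 4, 3, 8, 13, 2, 7]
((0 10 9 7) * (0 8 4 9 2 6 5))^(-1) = ((0 10 2 6 5)(4 9 7 8))^(-1) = (0 5 6 2 10)(4 8 7 9)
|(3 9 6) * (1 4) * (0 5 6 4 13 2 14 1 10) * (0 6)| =|(0 5)(1 13 2 14)(3 9 4 10 6)| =20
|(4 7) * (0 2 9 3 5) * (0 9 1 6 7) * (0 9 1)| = |(0 2)(1 6 7 4 9 3 5)| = 14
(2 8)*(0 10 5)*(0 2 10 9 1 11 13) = [9, 11, 8, 3, 4, 2, 6, 7, 10, 1, 5, 13, 12, 0] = (0 9 1 11 13)(2 8 10 5)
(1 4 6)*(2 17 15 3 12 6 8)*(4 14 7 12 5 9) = (1 14 7 12 6)(2 17 15 3 5 9 4 8) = [0, 14, 17, 5, 8, 9, 1, 12, 2, 4, 10, 11, 6, 13, 7, 3, 16, 15]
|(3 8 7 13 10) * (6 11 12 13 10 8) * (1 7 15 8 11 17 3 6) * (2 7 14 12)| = |(1 14 12 13 11 2 7 10 6 17 3)(8 15)| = 22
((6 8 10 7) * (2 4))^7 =(2 4)(6 7 10 8)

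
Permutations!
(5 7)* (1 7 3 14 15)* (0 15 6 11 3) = (0 15 1 7 5)(3 14 6 11) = [15, 7, 2, 14, 4, 0, 11, 5, 8, 9, 10, 3, 12, 13, 6, 1]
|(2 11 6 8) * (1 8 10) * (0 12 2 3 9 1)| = 12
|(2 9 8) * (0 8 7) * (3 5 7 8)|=|(0 3 5 7)(2 9 8)|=12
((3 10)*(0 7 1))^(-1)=((0 7 1)(3 10))^(-1)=(0 1 7)(3 10)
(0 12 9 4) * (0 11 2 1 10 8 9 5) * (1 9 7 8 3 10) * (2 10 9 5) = [12, 1, 5, 9, 11, 0, 6, 8, 7, 4, 3, 10, 2] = (0 12 2 5)(3 9 4 11 10)(7 8)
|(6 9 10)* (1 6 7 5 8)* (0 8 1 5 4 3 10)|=|(0 8 5 1 6 9)(3 10 7 4)|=12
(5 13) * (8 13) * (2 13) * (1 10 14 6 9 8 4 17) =(1 10 14 6 9 8 2 13 5 4 17) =[0, 10, 13, 3, 17, 4, 9, 7, 2, 8, 14, 11, 12, 5, 6, 15, 16, 1]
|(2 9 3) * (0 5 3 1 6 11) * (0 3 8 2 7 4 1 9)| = 12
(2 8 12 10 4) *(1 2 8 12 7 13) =[0, 2, 12, 3, 8, 5, 6, 13, 7, 9, 4, 11, 10, 1] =(1 2 12 10 4 8 7 13)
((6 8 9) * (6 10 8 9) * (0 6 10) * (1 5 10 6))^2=(0 5 8 9 1 10 6)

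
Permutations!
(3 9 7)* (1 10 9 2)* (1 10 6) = (1 6)(2 10 9 7 3) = [0, 6, 10, 2, 4, 5, 1, 3, 8, 7, 9]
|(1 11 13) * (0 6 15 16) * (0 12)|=|(0 6 15 16 12)(1 11 13)|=15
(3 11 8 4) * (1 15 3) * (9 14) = (1 15 3 11 8 4)(9 14) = [0, 15, 2, 11, 1, 5, 6, 7, 4, 14, 10, 8, 12, 13, 9, 3]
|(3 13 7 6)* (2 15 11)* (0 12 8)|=12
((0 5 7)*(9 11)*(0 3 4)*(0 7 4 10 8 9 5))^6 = (3 4 11 8)(5 9 10 7)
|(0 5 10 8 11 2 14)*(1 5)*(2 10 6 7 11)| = |(0 1 5 6 7 11 10 8 2 14)| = 10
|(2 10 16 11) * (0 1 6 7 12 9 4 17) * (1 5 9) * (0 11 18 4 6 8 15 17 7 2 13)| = 17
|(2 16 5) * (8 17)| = 6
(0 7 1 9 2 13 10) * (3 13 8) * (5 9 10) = (0 7 1 10)(2 8 3 13 5 9) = [7, 10, 8, 13, 4, 9, 6, 1, 3, 2, 0, 11, 12, 5]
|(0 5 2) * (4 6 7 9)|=|(0 5 2)(4 6 7 9)|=12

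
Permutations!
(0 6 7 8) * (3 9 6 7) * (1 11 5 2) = (0 7 8)(1 11 5 2)(3 9 6) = [7, 11, 1, 9, 4, 2, 3, 8, 0, 6, 10, 5]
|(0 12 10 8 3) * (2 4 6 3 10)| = 6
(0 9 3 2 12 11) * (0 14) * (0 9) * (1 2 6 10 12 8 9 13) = (1 2 8 9 3 6 10 12 11 14 13) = [0, 2, 8, 6, 4, 5, 10, 7, 9, 3, 12, 14, 11, 1, 13]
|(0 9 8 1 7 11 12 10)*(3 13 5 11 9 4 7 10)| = 35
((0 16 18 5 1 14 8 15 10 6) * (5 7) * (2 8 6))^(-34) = (0 14 5 18)(1 7 16 6)(2 15)(8 10)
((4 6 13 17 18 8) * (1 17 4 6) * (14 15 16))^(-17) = ((1 17 18 8 6 13 4)(14 15 16))^(-17) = (1 6 17 13 18 4 8)(14 15 16)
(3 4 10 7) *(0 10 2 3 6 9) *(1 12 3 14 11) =(0 10 7 6 9)(1 12 3 4 2 14 11) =[10, 12, 14, 4, 2, 5, 9, 6, 8, 0, 7, 1, 3, 13, 11]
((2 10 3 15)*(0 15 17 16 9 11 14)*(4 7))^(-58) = (0 2 3 16 11)(9 14 15 10 17)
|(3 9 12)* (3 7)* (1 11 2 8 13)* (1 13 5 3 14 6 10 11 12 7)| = 10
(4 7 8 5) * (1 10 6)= (1 10 6)(4 7 8 5)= [0, 10, 2, 3, 7, 4, 1, 8, 5, 9, 6]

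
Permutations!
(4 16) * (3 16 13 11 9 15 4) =[0, 1, 2, 16, 13, 5, 6, 7, 8, 15, 10, 9, 12, 11, 14, 4, 3] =(3 16)(4 13 11 9 15)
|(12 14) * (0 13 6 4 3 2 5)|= 14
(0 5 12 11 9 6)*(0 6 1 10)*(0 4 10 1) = (0 5 12 11 9)(4 10) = [5, 1, 2, 3, 10, 12, 6, 7, 8, 0, 4, 9, 11]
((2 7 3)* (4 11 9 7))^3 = (2 9)(3 11)(4 7)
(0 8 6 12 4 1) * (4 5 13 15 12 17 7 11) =(0 8 6 17 7 11 4 1)(5 13 15 12) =[8, 0, 2, 3, 1, 13, 17, 11, 6, 9, 10, 4, 5, 15, 14, 12, 16, 7]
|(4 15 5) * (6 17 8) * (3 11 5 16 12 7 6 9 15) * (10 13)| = 8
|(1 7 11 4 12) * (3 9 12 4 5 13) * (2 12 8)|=|(1 7 11 5 13 3 9 8 2 12)|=10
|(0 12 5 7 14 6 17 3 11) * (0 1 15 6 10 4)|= 42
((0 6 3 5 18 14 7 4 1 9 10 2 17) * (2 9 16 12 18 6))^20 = ((0 2 17)(1 16 12 18 14 7 4)(3 5 6)(9 10))^20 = (0 17 2)(1 4 7 14 18 12 16)(3 6 5)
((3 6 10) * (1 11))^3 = ((1 11)(3 6 10))^3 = (1 11)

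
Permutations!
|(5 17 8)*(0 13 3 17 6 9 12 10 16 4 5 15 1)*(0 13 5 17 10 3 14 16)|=|(0 5 6 9 12 3 10)(1 13 14 16 4 17 8 15)|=56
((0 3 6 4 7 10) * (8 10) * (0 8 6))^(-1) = ((0 3)(4 7 6)(8 10))^(-1) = (0 3)(4 6 7)(8 10)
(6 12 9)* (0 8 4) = (0 8 4)(6 12 9) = [8, 1, 2, 3, 0, 5, 12, 7, 4, 6, 10, 11, 9]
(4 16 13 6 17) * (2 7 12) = (2 7 12)(4 16 13 6 17) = [0, 1, 7, 3, 16, 5, 17, 12, 8, 9, 10, 11, 2, 6, 14, 15, 13, 4]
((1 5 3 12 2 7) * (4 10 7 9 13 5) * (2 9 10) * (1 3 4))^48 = (2 3 13)(4 7 9)(5 10 12)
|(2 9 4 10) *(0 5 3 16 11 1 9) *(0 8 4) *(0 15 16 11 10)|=|(0 5 3 11 1 9 15 16 10 2 8 4)|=12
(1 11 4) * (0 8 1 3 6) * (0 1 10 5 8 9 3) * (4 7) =(0 9 3 6 1 11 7 4)(5 8 10) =[9, 11, 2, 6, 0, 8, 1, 4, 10, 3, 5, 7]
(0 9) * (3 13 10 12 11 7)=[9, 1, 2, 13, 4, 5, 6, 3, 8, 0, 12, 7, 11, 10]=(0 9)(3 13 10 12 11 7)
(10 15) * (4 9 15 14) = (4 9 15 10 14) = [0, 1, 2, 3, 9, 5, 6, 7, 8, 15, 14, 11, 12, 13, 4, 10]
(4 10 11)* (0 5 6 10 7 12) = [5, 1, 2, 3, 7, 6, 10, 12, 8, 9, 11, 4, 0] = (0 5 6 10 11 4 7 12)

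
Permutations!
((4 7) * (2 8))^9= (2 8)(4 7)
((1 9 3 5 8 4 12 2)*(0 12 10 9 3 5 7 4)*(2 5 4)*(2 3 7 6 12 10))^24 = (12) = ((0 10 9 4 2 1 7 3 6 12 5 8))^24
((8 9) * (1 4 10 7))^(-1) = (1 7 10 4)(8 9) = ((1 4 10 7)(8 9))^(-1)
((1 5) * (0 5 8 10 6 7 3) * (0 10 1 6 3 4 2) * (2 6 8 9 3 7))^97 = (0 6 7 3 1 5 2 4 10 9 8)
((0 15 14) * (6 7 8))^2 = ((0 15 14)(6 7 8))^2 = (0 14 15)(6 8 7)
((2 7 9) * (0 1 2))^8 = ((0 1 2 7 9))^8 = (0 7 1 9 2)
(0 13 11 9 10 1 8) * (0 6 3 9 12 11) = (0 13)(1 8 6 3 9 10)(11 12) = [13, 8, 2, 9, 4, 5, 3, 7, 6, 10, 1, 12, 11, 0]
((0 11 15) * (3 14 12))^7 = ((0 11 15)(3 14 12))^7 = (0 11 15)(3 14 12)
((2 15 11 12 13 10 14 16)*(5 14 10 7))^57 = (2 12 5)(7 16 11)(13 14 15)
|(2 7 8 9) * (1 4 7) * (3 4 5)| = |(1 5 3 4 7 8 9 2)| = 8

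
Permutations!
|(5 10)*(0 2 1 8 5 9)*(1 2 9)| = 4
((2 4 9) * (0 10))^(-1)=((0 10)(2 4 9))^(-1)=(0 10)(2 9 4)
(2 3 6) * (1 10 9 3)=[0, 10, 1, 6, 4, 5, 2, 7, 8, 3, 9]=(1 10 9 3 6 2)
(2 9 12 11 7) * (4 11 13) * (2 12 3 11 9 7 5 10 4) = (2 7 12 13)(3 11 5 10 4 9) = [0, 1, 7, 11, 9, 10, 6, 12, 8, 3, 4, 5, 13, 2]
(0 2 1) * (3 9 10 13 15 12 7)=(0 2 1)(3 9 10 13 15 12 7)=[2, 0, 1, 9, 4, 5, 6, 3, 8, 10, 13, 11, 7, 15, 14, 12]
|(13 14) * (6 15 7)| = 6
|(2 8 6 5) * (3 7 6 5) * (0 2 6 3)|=|(0 2 8 5 6)(3 7)|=10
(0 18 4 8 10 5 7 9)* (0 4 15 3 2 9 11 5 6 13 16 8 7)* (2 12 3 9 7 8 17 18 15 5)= [15, 1, 7, 12, 8, 0, 13, 11, 10, 4, 6, 2, 3, 16, 14, 9, 17, 18, 5]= (0 15 9 4 8 10 6 13 16 17 18 5)(2 7 11)(3 12)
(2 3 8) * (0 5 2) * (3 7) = [5, 1, 7, 8, 4, 2, 6, 3, 0] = (0 5 2 7 3 8)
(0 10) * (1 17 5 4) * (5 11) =(0 10)(1 17 11 5 4) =[10, 17, 2, 3, 1, 4, 6, 7, 8, 9, 0, 5, 12, 13, 14, 15, 16, 11]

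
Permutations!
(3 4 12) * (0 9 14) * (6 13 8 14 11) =(0 9 11 6 13 8 14)(3 4 12) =[9, 1, 2, 4, 12, 5, 13, 7, 14, 11, 10, 6, 3, 8, 0]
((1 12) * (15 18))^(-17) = ((1 12)(15 18))^(-17) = (1 12)(15 18)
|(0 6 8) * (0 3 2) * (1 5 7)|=|(0 6 8 3 2)(1 5 7)|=15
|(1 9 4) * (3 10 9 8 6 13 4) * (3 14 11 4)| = |(1 8 6 13 3 10 9 14 11 4)| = 10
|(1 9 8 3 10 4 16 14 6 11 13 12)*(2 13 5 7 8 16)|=15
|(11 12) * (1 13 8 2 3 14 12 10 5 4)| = |(1 13 8 2 3 14 12 11 10 5 4)| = 11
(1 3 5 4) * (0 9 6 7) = (0 9 6 7)(1 3 5 4) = [9, 3, 2, 5, 1, 4, 7, 0, 8, 6]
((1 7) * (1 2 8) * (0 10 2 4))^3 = ((0 10 2 8 1 7 4))^3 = (0 8 4 2 7 10 1)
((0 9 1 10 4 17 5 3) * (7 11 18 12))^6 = (0 5 4 1)(3 17 10 9)(7 18)(11 12)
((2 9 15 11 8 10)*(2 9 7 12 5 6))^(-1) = (2 6 5 12 7)(8 11 15 9 10) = ((2 7 12 5 6)(8 10 9 15 11))^(-1)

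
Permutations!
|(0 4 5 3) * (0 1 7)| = 6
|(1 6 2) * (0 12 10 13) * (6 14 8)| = |(0 12 10 13)(1 14 8 6 2)| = 20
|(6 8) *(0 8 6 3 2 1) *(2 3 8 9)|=|(0 9 2 1)|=4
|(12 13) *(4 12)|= |(4 12 13)|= 3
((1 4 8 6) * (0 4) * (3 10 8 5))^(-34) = ((0 4 5 3 10 8 6 1))^(-34) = (0 6 10 5)(1 8 3 4)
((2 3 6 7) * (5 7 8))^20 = (2 6 5)(3 8 7)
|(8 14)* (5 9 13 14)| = 5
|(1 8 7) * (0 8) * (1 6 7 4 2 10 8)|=|(0 1)(2 10 8 4)(6 7)|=4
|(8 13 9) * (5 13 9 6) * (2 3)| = |(2 3)(5 13 6)(8 9)| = 6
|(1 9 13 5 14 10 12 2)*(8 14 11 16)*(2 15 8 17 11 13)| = 30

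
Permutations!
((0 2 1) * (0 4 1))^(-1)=((0 2)(1 4))^(-1)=(0 2)(1 4)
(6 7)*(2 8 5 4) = (2 8 5 4)(6 7) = [0, 1, 8, 3, 2, 4, 7, 6, 5]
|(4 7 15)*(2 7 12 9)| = 6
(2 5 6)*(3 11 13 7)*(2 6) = (2 5)(3 11 13 7) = [0, 1, 5, 11, 4, 2, 6, 3, 8, 9, 10, 13, 12, 7]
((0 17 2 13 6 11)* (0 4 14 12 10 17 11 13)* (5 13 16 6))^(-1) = (0 2 17 10 12 14 4 11)(5 13)(6 16) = ((0 11 4 14 12 10 17 2)(5 13)(6 16))^(-1)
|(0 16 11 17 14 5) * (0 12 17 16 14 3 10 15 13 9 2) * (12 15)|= |(0 14 5 15 13 9 2)(3 10 12 17)(11 16)|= 28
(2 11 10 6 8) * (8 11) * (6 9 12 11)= [0, 1, 8, 3, 4, 5, 6, 7, 2, 12, 9, 10, 11]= (2 8)(9 12 11 10)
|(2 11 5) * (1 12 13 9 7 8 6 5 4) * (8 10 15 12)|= 42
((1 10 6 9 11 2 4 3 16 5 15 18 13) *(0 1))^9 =((0 1 10 6 9 11 2 4 3 16 5 15 18 13))^9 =(0 16 9 13 3 6 18 4 10 15 2 1 5 11)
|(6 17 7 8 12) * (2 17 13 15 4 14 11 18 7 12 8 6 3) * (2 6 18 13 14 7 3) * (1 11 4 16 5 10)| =|(1 11 13 15 16 5 10)(2 17 12)(3 6 14 4 7 18)| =42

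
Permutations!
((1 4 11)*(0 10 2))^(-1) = ((0 10 2)(1 4 11))^(-1) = (0 2 10)(1 11 4)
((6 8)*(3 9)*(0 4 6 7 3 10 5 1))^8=(0 5 9 7 6)(1 10 3 8 4)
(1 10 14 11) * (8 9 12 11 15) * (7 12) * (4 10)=(1 4 10 14 15 8 9 7 12 11)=[0, 4, 2, 3, 10, 5, 6, 12, 9, 7, 14, 1, 11, 13, 15, 8]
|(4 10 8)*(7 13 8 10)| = 4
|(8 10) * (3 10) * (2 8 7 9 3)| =4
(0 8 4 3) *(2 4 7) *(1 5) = (0 8 7 2 4 3)(1 5) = [8, 5, 4, 0, 3, 1, 6, 2, 7]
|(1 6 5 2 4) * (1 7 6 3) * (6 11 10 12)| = 8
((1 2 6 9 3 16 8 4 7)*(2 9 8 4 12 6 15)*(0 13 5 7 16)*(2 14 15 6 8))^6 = (16)(0 3 9 1 7 5 13)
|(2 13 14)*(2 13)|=|(13 14)|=2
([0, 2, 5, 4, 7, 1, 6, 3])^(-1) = [0, 5, 1, 7, 3, 2, 6, 4]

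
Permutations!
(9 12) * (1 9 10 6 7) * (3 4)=[0, 9, 2, 4, 3, 5, 7, 1, 8, 12, 6, 11, 10]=(1 9 12 10 6 7)(3 4)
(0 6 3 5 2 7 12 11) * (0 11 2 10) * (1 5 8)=(0 6 3 8 1 5 10)(2 7 12)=[6, 5, 7, 8, 4, 10, 3, 12, 1, 9, 0, 11, 2]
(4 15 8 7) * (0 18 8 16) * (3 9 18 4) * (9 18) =(0 4 15 16)(3 18 8 7) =[4, 1, 2, 18, 15, 5, 6, 3, 7, 9, 10, 11, 12, 13, 14, 16, 0, 17, 8]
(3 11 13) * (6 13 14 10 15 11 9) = (3 9 6 13)(10 15 11 14) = [0, 1, 2, 9, 4, 5, 13, 7, 8, 6, 15, 14, 12, 3, 10, 11]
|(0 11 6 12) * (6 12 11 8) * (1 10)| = 10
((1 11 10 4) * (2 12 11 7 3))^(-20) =(1 12)(2 4)(3 10)(7 11)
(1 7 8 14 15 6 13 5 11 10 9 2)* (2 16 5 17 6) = (1 7 8 14 15 2)(5 11 10 9 16)(6 13 17) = [0, 7, 1, 3, 4, 11, 13, 8, 14, 16, 9, 10, 12, 17, 15, 2, 5, 6]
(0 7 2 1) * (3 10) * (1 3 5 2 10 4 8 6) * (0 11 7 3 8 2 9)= [3, 11, 8, 4, 2, 9, 1, 10, 6, 0, 5, 7]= (0 3 4 2 8 6 1 11 7 10 5 9)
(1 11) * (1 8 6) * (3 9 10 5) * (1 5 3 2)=(1 11 8 6 5 2)(3 9 10)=[0, 11, 1, 9, 4, 2, 5, 7, 6, 10, 3, 8]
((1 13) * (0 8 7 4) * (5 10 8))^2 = (13)(0 10 7)(4 5 8)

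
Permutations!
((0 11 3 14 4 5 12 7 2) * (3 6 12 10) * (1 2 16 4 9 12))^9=(16)(0 2 1 6 11)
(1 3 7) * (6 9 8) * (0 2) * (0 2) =[0, 3, 2, 7, 4, 5, 9, 1, 6, 8] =(1 3 7)(6 9 8)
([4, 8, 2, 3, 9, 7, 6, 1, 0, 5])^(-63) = [0, 1, 2, 3, 4, 5, 6, 7, 8, 9]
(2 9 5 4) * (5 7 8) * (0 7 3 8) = (0 7)(2 9 3 8 5 4) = [7, 1, 9, 8, 2, 4, 6, 0, 5, 3]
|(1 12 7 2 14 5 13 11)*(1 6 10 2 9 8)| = |(1 12 7 9 8)(2 14 5 13 11 6 10)| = 35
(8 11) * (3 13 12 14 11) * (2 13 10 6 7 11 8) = (2 13 12 14 8 3 10 6 7 11) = [0, 1, 13, 10, 4, 5, 7, 11, 3, 9, 6, 2, 14, 12, 8]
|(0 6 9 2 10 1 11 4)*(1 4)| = 6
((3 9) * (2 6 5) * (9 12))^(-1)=(2 5 6)(3 9 12)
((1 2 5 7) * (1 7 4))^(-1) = ((7)(1 2 5 4))^(-1) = (7)(1 4 5 2)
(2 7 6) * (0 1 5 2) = (0 1 5 2 7 6) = [1, 5, 7, 3, 4, 2, 0, 6]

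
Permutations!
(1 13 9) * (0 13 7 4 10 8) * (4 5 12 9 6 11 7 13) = (0 4 10 8)(1 13 6 11 7 5 12 9) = [4, 13, 2, 3, 10, 12, 11, 5, 0, 1, 8, 7, 9, 6]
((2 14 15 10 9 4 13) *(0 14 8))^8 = (0 8 2 13 4 9 10 15 14)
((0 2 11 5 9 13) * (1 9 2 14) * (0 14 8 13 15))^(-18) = ((0 8 13 14 1 9 15)(2 11 5))^(-18) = (0 14 15 13 9 8 1)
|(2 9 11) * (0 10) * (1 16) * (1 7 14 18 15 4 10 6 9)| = |(0 6 9 11 2 1 16 7 14 18 15 4 10)| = 13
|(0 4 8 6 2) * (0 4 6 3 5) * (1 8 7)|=9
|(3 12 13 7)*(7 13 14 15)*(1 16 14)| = |(1 16 14 15 7 3 12)| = 7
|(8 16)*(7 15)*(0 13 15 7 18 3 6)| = |(0 13 15 18 3 6)(8 16)| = 6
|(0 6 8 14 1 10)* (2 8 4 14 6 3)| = 9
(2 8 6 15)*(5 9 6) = [0, 1, 8, 3, 4, 9, 15, 7, 5, 6, 10, 11, 12, 13, 14, 2] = (2 8 5 9 6 15)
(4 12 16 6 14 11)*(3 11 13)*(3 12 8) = (3 11 4 8)(6 14 13 12 16) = [0, 1, 2, 11, 8, 5, 14, 7, 3, 9, 10, 4, 16, 12, 13, 15, 6]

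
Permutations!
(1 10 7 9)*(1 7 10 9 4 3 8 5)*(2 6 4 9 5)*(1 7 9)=(10)(1 5 7)(2 6 4 3 8)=[0, 5, 6, 8, 3, 7, 4, 1, 2, 9, 10]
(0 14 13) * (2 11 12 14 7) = [7, 1, 11, 3, 4, 5, 6, 2, 8, 9, 10, 12, 14, 0, 13] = (0 7 2 11 12 14 13)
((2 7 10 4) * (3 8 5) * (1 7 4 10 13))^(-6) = ((1 7 13)(2 4)(3 8 5))^(-6) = (13)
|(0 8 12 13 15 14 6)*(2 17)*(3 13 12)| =14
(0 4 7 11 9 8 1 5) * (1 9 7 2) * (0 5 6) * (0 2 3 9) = (0 4 3 9 8)(1 6 2)(7 11) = [4, 6, 1, 9, 3, 5, 2, 11, 0, 8, 10, 7]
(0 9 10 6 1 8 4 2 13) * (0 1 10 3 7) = (0 9 3 7)(1 8 4 2 13)(6 10) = [9, 8, 13, 7, 2, 5, 10, 0, 4, 3, 6, 11, 12, 1]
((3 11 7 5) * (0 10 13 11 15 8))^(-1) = (0 8 15 3 5 7 11 13 10)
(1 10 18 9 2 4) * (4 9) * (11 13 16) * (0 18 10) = [18, 0, 9, 3, 1, 5, 6, 7, 8, 2, 10, 13, 12, 16, 14, 15, 11, 17, 4] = (0 18 4 1)(2 9)(11 13 16)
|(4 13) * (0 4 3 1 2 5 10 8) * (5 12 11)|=|(0 4 13 3 1 2 12 11 5 10 8)|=11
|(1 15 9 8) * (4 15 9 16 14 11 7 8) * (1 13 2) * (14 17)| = 12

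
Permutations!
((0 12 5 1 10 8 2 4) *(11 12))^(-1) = (0 4 2 8 10 1 5 12 11)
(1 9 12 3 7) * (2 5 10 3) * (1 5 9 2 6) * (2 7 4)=(1 7 5 10 3 4 2 9 12 6)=[0, 7, 9, 4, 2, 10, 1, 5, 8, 12, 3, 11, 6]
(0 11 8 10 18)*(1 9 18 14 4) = (0 11 8 10 14 4 1 9 18) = [11, 9, 2, 3, 1, 5, 6, 7, 10, 18, 14, 8, 12, 13, 4, 15, 16, 17, 0]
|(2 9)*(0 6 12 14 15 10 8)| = |(0 6 12 14 15 10 8)(2 9)| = 14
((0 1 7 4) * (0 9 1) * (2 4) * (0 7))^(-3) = (0 4)(1 2)(7 9)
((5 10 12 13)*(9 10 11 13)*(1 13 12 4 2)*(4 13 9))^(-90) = ((1 9 10 13 5 11 12 4 2))^(-90) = (13)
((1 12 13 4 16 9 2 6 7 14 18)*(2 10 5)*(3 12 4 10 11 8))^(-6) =(1 5 11 14 13 16 6 3)(2 8 18 10 9 7 12 4) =((1 4 16 9 11 8 3 12 13 10 5 2 6 7 14 18))^(-6)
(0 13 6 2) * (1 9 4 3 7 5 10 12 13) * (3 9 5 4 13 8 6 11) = (0 1 5 10 12 8 6 2)(3 7 4 9 13 11) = [1, 5, 0, 7, 9, 10, 2, 4, 6, 13, 12, 3, 8, 11]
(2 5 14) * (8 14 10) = [0, 1, 5, 3, 4, 10, 6, 7, 14, 9, 8, 11, 12, 13, 2] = (2 5 10 8 14)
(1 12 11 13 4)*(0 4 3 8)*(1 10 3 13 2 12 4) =[1, 4, 12, 8, 10, 5, 6, 7, 0, 9, 3, 2, 11, 13] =(13)(0 1 4 10 3 8)(2 12 11)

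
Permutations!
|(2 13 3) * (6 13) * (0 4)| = 4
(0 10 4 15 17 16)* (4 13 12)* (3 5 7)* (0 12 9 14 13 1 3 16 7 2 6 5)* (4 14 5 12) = (0 10 1 3)(2 6 12 14 13 9 5)(4 15 17 7 16) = [10, 3, 6, 0, 15, 2, 12, 16, 8, 5, 1, 11, 14, 9, 13, 17, 4, 7]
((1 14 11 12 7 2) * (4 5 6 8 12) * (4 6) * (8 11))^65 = (1 2 7 12 8 14)(4 5)(6 11)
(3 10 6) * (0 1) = (0 1)(3 10 6) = [1, 0, 2, 10, 4, 5, 3, 7, 8, 9, 6]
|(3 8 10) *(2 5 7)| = |(2 5 7)(3 8 10)| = 3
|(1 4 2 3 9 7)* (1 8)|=|(1 4 2 3 9 7 8)|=7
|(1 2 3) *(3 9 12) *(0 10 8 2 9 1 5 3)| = 14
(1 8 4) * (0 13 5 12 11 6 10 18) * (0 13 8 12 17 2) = (0 8 4 1 12 11 6 10 18 13 5 17 2) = [8, 12, 0, 3, 1, 17, 10, 7, 4, 9, 18, 6, 11, 5, 14, 15, 16, 2, 13]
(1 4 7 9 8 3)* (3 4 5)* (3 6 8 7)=[0, 5, 2, 1, 3, 6, 8, 9, 4, 7]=(1 5 6 8 4 3)(7 9)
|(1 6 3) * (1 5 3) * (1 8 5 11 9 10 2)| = |(1 6 8 5 3 11 9 10 2)| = 9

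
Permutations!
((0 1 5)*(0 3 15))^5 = (15)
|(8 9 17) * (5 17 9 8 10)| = |(5 17 10)| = 3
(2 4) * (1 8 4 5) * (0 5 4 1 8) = (0 5 8 1)(2 4) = [5, 0, 4, 3, 2, 8, 6, 7, 1]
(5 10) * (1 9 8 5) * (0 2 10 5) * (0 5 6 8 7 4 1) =[2, 9, 10, 3, 1, 6, 8, 4, 5, 7, 0] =(0 2 10)(1 9 7 4)(5 6 8)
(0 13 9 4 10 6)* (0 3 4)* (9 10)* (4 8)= [13, 1, 2, 8, 9, 5, 3, 7, 4, 0, 6, 11, 12, 10]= (0 13 10 6 3 8 4 9)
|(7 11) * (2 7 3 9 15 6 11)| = 10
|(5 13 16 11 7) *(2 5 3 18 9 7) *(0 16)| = 12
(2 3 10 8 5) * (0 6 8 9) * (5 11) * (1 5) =(0 6 8 11 1 5 2 3 10 9) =[6, 5, 3, 10, 4, 2, 8, 7, 11, 0, 9, 1]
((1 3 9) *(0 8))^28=((0 8)(1 3 9))^28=(1 3 9)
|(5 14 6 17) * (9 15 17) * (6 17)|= 3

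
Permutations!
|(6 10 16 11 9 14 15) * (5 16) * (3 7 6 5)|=|(3 7 6 10)(5 16 11 9 14 15)|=12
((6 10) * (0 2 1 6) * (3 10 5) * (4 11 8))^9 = ((0 2 1 6 5 3 10)(4 11 8))^9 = (11)(0 1 5 10 2 6 3)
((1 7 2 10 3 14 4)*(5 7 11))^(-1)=(1 4 14 3 10 2 7 5 11)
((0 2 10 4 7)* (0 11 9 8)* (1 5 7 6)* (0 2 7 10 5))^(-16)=(0 5 7 10 11 4 9 6 8 1 2)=((0 7 11 9 8 2 5 10 4 6 1))^(-16)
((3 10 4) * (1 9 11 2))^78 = (1 11)(2 9)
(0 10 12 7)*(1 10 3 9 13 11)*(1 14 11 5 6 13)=(0 3 9 1 10 12 7)(5 6 13)(11 14)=[3, 10, 2, 9, 4, 6, 13, 0, 8, 1, 12, 14, 7, 5, 11]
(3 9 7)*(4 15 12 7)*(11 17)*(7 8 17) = (3 9 4 15 12 8 17 11 7) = [0, 1, 2, 9, 15, 5, 6, 3, 17, 4, 10, 7, 8, 13, 14, 12, 16, 11]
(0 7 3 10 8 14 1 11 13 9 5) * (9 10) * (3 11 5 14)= (0 7 11 13 10 8 3 9 14 1 5)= [7, 5, 2, 9, 4, 0, 6, 11, 3, 14, 8, 13, 12, 10, 1]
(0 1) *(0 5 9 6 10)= (0 1 5 9 6 10)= [1, 5, 2, 3, 4, 9, 10, 7, 8, 6, 0]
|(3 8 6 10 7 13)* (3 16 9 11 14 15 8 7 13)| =18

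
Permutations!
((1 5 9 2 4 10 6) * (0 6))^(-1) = ((0 6 1 5 9 2 4 10))^(-1) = (0 10 4 2 9 5 1 6)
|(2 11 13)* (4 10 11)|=5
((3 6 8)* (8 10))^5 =(3 6 10 8)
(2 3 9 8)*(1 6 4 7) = (1 6 4 7)(2 3 9 8) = [0, 6, 3, 9, 7, 5, 4, 1, 2, 8]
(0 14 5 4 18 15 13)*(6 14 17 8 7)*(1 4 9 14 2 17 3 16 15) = (0 3 16 15 13)(1 4 18)(2 17 8 7 6)(5 9 14) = [3, 4, 17, 16, 18, 9, 2, 6, 7, 14, 10, 11, 12, 0, 5, 13, 15, 8, 1]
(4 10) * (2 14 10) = [0, 1, 14, 3, 2, 5, 6, 7, 8, 9, 4, 11, 12, 13, 10] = (2 14 10 4)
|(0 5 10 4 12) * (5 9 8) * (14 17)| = 14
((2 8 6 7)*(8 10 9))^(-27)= (2 8)(6 10)(7 9)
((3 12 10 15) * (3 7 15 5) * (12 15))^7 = (3 15 7 12 10 5)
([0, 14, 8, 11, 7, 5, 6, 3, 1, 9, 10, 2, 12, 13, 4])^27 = [0, 7, 14, 8, 11, 5, 6, 2, 4, 9, 10, 1, 12, 13, 3]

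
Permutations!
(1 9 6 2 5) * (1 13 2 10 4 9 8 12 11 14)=(1 8 12 11 14)(2 5 13)(4 9 6 10)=[0, 8, 5, 3, 9, 13, 10, 7, 12, 6, 4, 14, 11, 2, 1]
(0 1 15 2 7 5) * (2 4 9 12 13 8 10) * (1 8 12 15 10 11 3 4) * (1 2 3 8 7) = [7, 10, 1, 4, 9, 0, 6, 5, 11, 15, 3, 8, 13, 12, 14, 2] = (0 7 5)(1 10 3 4 9 15 2)(8 11)(12 13)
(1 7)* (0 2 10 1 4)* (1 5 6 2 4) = (0 4)(1 7)(2 10 5 6) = [4, 7, 10, 3, 0, 6, 2, 1, 8, 9, 5]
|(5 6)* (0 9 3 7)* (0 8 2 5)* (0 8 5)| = 8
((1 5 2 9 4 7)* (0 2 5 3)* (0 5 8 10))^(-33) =((0 2 9 4 7 1 3 5 8 10))^(-33) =(0 5 7 2 8 1 9 10 3 4)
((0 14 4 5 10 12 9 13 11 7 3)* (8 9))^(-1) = (0 3 7 11 13 9 8 12 10 5 4 14)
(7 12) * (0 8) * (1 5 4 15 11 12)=(0 8)(1 5 4 15 11 12 7)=[8, 5, 2, 3, 15, 4, 6, 1, 0, 9, 10, 12, 7, 13, 14, 11]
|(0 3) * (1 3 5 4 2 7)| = 7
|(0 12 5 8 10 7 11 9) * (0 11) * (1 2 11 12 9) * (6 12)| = 24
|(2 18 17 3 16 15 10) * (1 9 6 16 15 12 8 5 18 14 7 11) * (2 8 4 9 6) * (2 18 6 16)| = |(1 16 12 4 9 18 17 3 15 10 8 5 6 2 14 7 11)| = 17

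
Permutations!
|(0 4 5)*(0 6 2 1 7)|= |(0 4 5 6 2 1 7)|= 7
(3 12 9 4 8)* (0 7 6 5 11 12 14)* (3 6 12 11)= (0 7 12 9 4 8 6 5 3 14)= [7, 1, 2, 14, 8, 3, 5, 12, 6, 4, 10, 11, 9, 13, 0]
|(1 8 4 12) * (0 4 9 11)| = 7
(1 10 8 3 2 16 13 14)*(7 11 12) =(1 10 8 3 2 16 13 14)(7 11 12) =[0, 10, 16, 2, 4, 5, 6, 11, 3, 9, 8, 12, 7, 14, 1, 15, 13]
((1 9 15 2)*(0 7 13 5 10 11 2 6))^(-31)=(0 13 10 2 9 6 7 5 11 1 15)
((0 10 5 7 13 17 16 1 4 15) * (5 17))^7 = ((0 10 17 16 1 4 15)(5 7 13))^7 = (17)(5 7 13)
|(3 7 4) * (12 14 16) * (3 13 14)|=7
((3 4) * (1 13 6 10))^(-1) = (1 10 6 13)(3 4)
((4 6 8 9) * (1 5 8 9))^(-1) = ((1 5 8)(4 6 9))^(-1) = (1 8 5)(4 9 6)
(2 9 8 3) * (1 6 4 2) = (1 6 4 2 9 8 3) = [0, 6, 9, 1, 2, 5, 4, 7, 3, 8]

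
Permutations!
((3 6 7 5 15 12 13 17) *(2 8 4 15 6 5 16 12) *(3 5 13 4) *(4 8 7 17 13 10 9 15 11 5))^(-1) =(2 15 9 10 3 8 12 16 7)(4 17 6 5 11)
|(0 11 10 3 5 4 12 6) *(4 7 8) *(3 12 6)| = |(0 11 10 12 3 5 7 8 4 6)| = 10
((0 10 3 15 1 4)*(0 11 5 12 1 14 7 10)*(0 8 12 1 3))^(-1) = ((0 8 12 3 15 14 7 10)(1 4 11 5))^(-1) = (0 10 7 14 15 3 12 8)(1 5 11 4)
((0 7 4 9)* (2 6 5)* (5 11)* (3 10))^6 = (0 4)(2 11)(5 6)(7 9) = ((0 7 4 9)(2 6 11 5)(3 10))^6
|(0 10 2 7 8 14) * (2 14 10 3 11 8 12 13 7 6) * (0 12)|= 18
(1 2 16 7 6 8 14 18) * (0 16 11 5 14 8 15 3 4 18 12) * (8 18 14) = (0 16 7 6 15 3 4 14 12)(1 2 11 5 8 18) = [16, 2, 11, 4, 14, 8, 15, 6, 18, 9, 10, 5, 0, 13, 12, 3, 7, 17, 1]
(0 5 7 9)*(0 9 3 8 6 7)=(9)(0 5)(3 8 6 7)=[5, 1, 2, 8, 4, 0, 7, 3, 6, 9]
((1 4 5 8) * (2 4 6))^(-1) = ((1 6 2 4 5 8))^(-1) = (1 8 5 4 2 6)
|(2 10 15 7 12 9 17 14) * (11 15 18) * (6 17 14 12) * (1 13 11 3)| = 14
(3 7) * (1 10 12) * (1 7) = (1 10 12 7 3) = [0, 10, 2, 1, 4, 5, 6, 3, 8, 9, 12, 11, 7]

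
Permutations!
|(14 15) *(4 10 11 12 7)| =|(4 10 11 12 7)(14 15)| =10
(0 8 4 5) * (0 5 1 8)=(1 8 4)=[0, 8, 2, 3, 1, 5, 6, 7, 4]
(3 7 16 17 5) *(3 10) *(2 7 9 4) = (2 7 16 17 5 10 3 9 4) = [0, 1, 7, 9, 2, 10, 6, 16, 8, 4, 3, 11, 12, 13, 14, 15, 17, 5]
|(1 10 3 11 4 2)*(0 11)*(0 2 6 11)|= 12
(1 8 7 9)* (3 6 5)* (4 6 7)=(1 8 4 6 5 3 7 9)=[0, 8, 2, 7, 6, 3, 5, 9, 4, 1]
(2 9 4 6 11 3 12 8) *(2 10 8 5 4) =(2 9)(3 12 5 4 6 11)(8 10) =[0, 1, 9, 12, 6, 4, 11, 7, 10, 2, 8, 3, 5]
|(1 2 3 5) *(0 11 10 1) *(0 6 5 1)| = 6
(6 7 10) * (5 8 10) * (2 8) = [0, 1, 8, 3, 4, 2, 7, 5, 10, 9, 6] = (2 8 10 6 7 5)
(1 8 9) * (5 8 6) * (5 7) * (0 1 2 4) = (0 1 6 7 5 8 9 2 4) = [1, 6, 4, 3, 0, 8, 7, 5, 9, 2]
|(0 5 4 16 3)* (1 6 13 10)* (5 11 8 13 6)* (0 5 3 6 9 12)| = |(0 11 8 13 10 1 3 5 4 16 6 9 12)| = 13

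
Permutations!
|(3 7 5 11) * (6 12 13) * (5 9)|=|(3 7 9 5 11)(6 12 13)|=15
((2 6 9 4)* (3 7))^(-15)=(2 6 9 4)(3 7)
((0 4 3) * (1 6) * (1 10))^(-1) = ((0 4 3)(1 6 10))^(-1) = (0 3 4)(1 10 6)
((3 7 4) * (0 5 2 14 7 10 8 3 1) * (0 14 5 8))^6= (0 3)(1 7)(4 14)(8 10)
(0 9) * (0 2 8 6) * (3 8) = (0 9 2 3 8 6) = [9, 1, 3, 8, 4, 5, 0, 7, 6, 2]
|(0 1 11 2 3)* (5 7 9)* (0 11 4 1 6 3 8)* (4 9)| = 30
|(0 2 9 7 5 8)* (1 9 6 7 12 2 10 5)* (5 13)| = 30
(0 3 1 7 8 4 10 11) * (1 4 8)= (0 3 4 10 11)(1 7)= [3, 7, 2, 4, 10, 5, 6, 1, 8, 9, 11, 0]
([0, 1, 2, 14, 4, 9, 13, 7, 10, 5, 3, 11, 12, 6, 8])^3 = (3 10 8 14)(5 9)(6 13)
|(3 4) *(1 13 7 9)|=|(1 13 7 9)(3 4)|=4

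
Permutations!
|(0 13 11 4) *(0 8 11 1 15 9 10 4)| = |(0 13 1 15 9 10 4 8 11)| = 9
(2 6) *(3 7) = [0, 1, 6, 7, 4, 5, 2, 3] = (2 6)(3 7)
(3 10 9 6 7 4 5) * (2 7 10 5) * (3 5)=(2 7 4)(6 10 9)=[0, 1, 7, 3, 2, 5, 10, 4, 8, 6, 9]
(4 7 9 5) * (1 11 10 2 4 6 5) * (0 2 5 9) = (0 2 4 7)(1 11 10 5 6 9) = [2, 11, 4, 3, 7, 6, 9, 0, 8, 1, 5, 10]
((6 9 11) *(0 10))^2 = ((0 10)(6 9 11))^2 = (6 11 9)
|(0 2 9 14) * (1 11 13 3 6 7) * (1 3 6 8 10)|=8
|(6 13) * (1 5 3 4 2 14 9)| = 14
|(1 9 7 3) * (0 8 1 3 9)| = 6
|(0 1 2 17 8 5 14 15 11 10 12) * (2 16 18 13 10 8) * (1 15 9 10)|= 36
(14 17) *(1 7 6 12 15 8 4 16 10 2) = (1 7 6 12 15 8 4 16 10 2)(14 17) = [0, 7, 1, 3, 16, 5, 12, 6, 4, 9, 2, 11, 15, 13, 17, 8, 10, 14]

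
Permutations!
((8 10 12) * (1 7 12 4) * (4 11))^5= ((1 7 12 8 10 11 4))^5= (1 11 8 7 4 10 12)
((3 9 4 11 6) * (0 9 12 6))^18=(12)(0 4)(9 11)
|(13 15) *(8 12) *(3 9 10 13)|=10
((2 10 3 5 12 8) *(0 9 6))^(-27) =(2 5)(3 8)(10 12)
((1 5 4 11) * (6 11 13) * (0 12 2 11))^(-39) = ((0 12 2 11 1 5 4 13 6))^(-39) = (0 4 11)(1 12 13)(2 6 5)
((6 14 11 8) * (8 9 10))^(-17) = (6 14 11 9 10 8)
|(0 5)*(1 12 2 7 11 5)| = 7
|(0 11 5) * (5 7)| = |(0 11 7 5)| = 4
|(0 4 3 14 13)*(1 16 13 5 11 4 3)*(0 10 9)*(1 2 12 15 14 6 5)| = |(0 3 6 5 11 4 2 12 15 14 1 16 13 10 9)| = 15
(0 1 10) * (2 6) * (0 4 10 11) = (0 1 11)(2 6)(4 10) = [1, 11, 6, 3, 10, 5, 2, 7, 8, 9, 4, 0]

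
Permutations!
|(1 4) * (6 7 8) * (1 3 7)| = 6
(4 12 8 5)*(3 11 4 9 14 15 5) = (3 11 4 12 8)(5 9 14 15) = [0, 1, 2, 11, 12, 9, 6, 7, 3, 14, 10, 4, 8, 13, 15, 5]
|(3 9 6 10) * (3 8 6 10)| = |(3 9 10 8 6)| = 5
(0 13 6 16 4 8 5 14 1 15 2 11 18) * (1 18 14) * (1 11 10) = [13, 15, 10, 3, 8, 11, 16, 7, 5, 9, 1, 14, 12, 6, 18, 2, 4, 17, 0] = (0 13 6 16 4 8 5 11 14 18)(1 15 2 10)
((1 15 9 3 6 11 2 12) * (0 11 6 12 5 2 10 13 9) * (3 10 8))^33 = (0 1 3 11 15 12 8)(2 5)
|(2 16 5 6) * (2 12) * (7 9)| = |(2 16 5 6 12)(7 9)| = 10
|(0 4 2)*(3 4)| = |(0 3 4 2)| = 4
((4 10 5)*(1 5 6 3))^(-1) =((1 5 4 10 6 3))^(-1) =(1 3 6 10 4 5)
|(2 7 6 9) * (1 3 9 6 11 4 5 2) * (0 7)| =6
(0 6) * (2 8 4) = [6, 1, 8, 3, 2, 5, 0, 7, 4] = (0 6)(2 8 4)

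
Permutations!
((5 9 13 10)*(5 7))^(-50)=((5 9 13 10 7))^(-50)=(13)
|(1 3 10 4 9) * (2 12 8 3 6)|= 9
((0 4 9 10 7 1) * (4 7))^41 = ((0 7 1)(4 9 10))^41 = (0 1 7)(4 10 9)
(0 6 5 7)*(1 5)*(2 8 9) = (0 6 1 5 7)(2 8 9) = [6, 5, 8, 3, 4, 7, 1, 0, 9, 2]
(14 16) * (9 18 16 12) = (9 18 16 14 12) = [0, 1, 2, 3, 4, 5, 6, 7, 8, 18, 10, 11, 9, 13, 12, 15, 14, 17, 16]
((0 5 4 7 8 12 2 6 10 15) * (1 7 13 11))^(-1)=(0 15 10 6 2 12 8 7 1 11 13 4 5)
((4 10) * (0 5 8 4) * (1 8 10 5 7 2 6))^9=(10)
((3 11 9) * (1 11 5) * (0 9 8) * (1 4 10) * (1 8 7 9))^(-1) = (0 8 10 4 5 3 9 7 11 1)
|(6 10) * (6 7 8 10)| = |(7 8 10)| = 3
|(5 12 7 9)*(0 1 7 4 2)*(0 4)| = 6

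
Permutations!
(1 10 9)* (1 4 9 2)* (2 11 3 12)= [0, 10, 1, 12, 9, 5, 6, 7, 8, 4, 11, 3, 2]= (1 10 11 3 12 2)(4 9)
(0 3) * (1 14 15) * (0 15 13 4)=(0 3 15 1 14 13 4)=[3, 14, 2, 15, 0, 5, 6, 7, 8, 9, 10, 11, 12, 4, 13, 1]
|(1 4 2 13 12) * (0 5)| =|(0 5)(1 4 2 13 12)| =10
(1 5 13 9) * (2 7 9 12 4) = (1 5 13 12 4 2 7 9) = [0, 5, 7, 3, 2, 13, 6, 9, 8, 1, 10, 11, 4, 12]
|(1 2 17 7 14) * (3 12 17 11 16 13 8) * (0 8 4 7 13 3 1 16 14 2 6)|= 20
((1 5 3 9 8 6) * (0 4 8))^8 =((0 4 8 6 1 5 3 9))^8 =(9)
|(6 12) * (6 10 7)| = 4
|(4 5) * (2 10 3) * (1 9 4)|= 12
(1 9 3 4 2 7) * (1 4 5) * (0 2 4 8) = [2, 9, 7, 5, 4, 1, 6, 8, 0, 3] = (0 2 7 8)(1 9 3 5)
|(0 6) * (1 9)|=2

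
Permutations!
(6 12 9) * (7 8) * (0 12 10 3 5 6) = (0 12 9)(3 5 6 10)(7 8) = [12, 1, 2, 5, 4, 6, 10, 8, 7, 0, 3, 11, 9]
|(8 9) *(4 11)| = |(4 11)(8 9)| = 2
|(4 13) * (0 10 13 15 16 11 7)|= |(0 10 13 4 15 16 11 7)|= 8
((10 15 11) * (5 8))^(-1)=(5 8)(10 11 15)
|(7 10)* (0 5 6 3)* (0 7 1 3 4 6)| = |(0 5)(1 3 7 10)(4 6)| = 4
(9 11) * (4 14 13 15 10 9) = (4 14 13 15 10 9 11) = [0, 1, 2, 3, 14, 5, 6, 7, 8, 11, 9, 4, 12, 15, 13, 10]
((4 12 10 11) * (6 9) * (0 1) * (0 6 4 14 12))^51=((0 1 6 9 4)(10 11 14 12))^51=(0 1 6 9 4)(10 12 14 11)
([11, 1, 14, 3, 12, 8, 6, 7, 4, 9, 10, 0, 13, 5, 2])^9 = [11, 1, 14, 3, 8, 13, 6, 7, 5, 9, 10, 0, 4, 12, 2]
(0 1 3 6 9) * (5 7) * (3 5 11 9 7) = (0 1 5 3 6 7 11 9) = [1, 5, 2, 6, 4, 3, 7, 11, 8, 0, 10, 9]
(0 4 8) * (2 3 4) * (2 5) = (0 5 2 3 4 8) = [5, 1, 3, 4, 8, 2, 6, 7, 0]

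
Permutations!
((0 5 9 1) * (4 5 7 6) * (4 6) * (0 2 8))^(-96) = (9)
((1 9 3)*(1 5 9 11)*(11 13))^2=(1 11 13)(3 9 5)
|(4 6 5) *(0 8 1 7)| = |(0 8 1 7)(4 6 5)| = 12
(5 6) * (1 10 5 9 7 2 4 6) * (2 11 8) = [0, 10, 4, 3, 6, 1, 9, 11, 2, 7, 5, 8] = (1 10 5)(2 4 6 9 7 11 8)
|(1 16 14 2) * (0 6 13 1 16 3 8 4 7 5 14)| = 12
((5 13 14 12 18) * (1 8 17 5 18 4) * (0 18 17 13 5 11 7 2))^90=(18)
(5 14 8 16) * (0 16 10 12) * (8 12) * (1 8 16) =(0 1 8 10 16 5 14 12) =[1, 8, 2, 3, 4, 14, 6, 7, 10, 9, 16, 11, 0, 13, 12, 15, 5]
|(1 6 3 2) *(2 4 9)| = 6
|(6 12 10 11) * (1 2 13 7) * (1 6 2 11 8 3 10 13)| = 12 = |(1 11 2)(3 10 8)(6 12 13 7)|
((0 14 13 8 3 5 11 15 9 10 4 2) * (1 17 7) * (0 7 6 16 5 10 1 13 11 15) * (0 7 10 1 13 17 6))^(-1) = ((0 14 11 7 17)(1 6 16 5 15 9 13 8 3)(2 10 4))^(-1) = (0 17 7 11 14)(1 3 8 13 9 15 5 16 6)(2 4 10)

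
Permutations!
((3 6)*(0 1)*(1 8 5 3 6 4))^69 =((0 8 5 3 4 1))^69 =(0 3)(1 5)(4 8)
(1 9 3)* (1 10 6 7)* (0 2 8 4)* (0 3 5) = (0 2 8 4 3 10 6 7 1 9 5) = [2, 9, 8, 10, 3, 0, 7, 1, 4, 5, 6]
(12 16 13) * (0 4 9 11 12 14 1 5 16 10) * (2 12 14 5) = (0 4 9 11 14 1 2 12 10)(5 16 13) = [4, 2, 12, 3, 9, 16, 6, 7, 8, 11, 0, 14, 10, 5, 1, 15, 13]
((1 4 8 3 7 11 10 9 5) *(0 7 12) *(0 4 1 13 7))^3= ((3 12 4 8)(5 13 7 11 10 9))^3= (3 8 4 12)(5 11)(7 9)(10 13)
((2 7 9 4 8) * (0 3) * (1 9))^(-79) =(0 3)(1 7 2 8 4 9)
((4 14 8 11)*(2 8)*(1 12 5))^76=(1 12 5)(2 8 11 4 14)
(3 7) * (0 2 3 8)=(0 2 3 7 8)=[2, 1, 3, 7, 4, 5, 6, 8, 0]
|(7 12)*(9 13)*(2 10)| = 2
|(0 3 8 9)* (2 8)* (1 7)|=10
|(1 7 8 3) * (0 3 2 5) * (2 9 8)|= 6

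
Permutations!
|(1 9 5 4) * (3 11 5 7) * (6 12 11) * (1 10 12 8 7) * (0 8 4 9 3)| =9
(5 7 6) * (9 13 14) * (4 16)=[0, 1, 2, 3, 16, 7, 5, 6, 8, 13, 10, 11, 12, 14, 9, 15, 4]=(4 16)(5 7 6)(9 13 14)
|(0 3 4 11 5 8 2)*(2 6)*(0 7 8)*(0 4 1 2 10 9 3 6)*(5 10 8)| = 9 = |(0 6 8)(1 2 7 5 4 11 10 9 3)|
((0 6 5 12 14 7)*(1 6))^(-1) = (0 7 14 12 5 6 1)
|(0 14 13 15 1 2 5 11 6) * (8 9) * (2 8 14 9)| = 11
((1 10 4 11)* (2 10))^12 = (1 10 11 2 4)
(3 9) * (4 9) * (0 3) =(0 3 4 9) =[3, 1, 2, 4, 9, 5, 6, 7, 8, 0]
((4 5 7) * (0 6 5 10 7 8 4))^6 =((0 6 5 8 4 10 7))^6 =(0 7 10 4 8 5 6)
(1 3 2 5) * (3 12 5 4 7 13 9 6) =(1 12 5)(2 4 7 13 9 6 3) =[0, 12, 4, 2, 7, 1, 3, 13, 8, 6, 10, 11, 5, 9]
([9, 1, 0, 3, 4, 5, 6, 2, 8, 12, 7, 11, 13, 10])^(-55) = (0 9 12 13 10 7 2)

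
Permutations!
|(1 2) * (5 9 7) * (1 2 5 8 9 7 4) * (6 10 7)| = |(1 5 6 10 7 8 9 4)| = 8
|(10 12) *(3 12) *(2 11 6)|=|(2 11 6)(3 12 10)|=3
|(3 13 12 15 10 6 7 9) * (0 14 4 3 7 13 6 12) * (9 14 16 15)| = |(0 16 15 10 12 9 7 14 4 3 6 13)| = 12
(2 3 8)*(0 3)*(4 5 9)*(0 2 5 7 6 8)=(0 3)(4 7 6 8 5 9)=[3, 1, 2, 0, 7, 9, 8, 6, 5, 4]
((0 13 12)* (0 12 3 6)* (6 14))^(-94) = ((0 13 3 14 6))^(-94) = (0 13 3 14 6)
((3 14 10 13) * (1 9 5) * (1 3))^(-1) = (1 13 10 14 3 5 9)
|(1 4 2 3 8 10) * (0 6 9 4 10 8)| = |(0 6 9 4 2 3)(1 10)| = 6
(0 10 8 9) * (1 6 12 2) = (0 10 8 9)(1 6 12 2) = [10, 6, 1, 3, 4, 5, 12, 7, 9, 0, 8, 11, 2]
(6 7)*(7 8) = [0, 1, 2, 3, 4, 5, 8, 6, 7] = (6 8 7)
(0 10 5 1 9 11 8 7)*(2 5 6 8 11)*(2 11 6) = [10, 9, 5, 3, 4, 1, 8, 0, 7, 11, 2, 6] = (0 10 2 5 1 9 11 6 8 7)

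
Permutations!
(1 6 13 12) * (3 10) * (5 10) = (1 6 13 12)(3 5 10) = [0, 6, 2, 5, 4, 10, 13, 7, 8, 9, 3, 11, 1, 12]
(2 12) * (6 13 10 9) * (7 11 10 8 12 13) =(2 13 8 12)(6 7 11 10 9) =[0, 1, 13, 3, 4, 5, 7, 11, 12, 6, 9, 10, 2, 8]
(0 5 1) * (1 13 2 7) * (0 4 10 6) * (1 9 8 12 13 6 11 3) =(0 5 6)(1 4 10 11 3)(2 7 9 8 12 13) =[5, 4, 7, 1, 10, 6, 0, 9, 12, 8, 11, 3, 13, 2]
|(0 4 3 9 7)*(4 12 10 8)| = |(0 12 10 8 4 3 9 7)| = 8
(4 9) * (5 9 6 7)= (4 6 7 5 9)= [0, 1, 2, 3, 6, 9, 7, 5, 8, 4]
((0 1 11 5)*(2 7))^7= ((0 1 11 5)(2 7))^7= (0 5 11 1)(2 7)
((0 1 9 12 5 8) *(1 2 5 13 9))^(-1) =(0 8 5 2)(9 13 12)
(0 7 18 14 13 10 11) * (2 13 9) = (0 7 18 14 9 2 13 10 11) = [7, 1, 13, 3, 4, 5, 6, 18, 8, 2, 11, 0, 12, 10, 9, 15, 16, 17, 14]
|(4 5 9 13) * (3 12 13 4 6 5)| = 7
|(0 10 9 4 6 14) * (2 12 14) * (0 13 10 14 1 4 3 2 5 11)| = |(0 14 13 10 9 3 2 12 1 4 6 5 11)| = 13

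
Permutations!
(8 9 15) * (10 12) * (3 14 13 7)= [0, 1, 2, 14, 4, 5, 6, 3, 9, 15, 12, 11, 10, 7, 13, 8]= (3 14 13 7)(8 9 15)(10 12)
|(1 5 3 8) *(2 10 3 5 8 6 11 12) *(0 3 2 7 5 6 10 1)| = 30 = |(0 3 10 2 1 8)(5 6 11 12 7)|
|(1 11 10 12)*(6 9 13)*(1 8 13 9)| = 7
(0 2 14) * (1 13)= (0 2 14)(1 13)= [2, 13, 14, 3, 4, 5, 6, 7, 8, 9, 10, 11, 12, 1, 0]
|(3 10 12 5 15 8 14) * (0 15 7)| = |(0 15 8 14 3 10 12 5 7)| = 9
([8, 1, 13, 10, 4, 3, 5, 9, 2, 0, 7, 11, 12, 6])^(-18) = [2, 1, 6, 7, 4, 10, 3, 0, 13, 8, 9, 11, 12, 5]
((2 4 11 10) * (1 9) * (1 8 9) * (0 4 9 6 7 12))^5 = ((0 4 11 10 2 9 8 6 7 12))^5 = (0 9)(2 12)(4 8)(6 11)(7 10)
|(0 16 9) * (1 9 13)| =5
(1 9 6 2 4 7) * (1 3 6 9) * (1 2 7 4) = (9)(1 2)(3 6 7) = [0, 2, 1, 6, 4, 5, 7, 3, 8, 9]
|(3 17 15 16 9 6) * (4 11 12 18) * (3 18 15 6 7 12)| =30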